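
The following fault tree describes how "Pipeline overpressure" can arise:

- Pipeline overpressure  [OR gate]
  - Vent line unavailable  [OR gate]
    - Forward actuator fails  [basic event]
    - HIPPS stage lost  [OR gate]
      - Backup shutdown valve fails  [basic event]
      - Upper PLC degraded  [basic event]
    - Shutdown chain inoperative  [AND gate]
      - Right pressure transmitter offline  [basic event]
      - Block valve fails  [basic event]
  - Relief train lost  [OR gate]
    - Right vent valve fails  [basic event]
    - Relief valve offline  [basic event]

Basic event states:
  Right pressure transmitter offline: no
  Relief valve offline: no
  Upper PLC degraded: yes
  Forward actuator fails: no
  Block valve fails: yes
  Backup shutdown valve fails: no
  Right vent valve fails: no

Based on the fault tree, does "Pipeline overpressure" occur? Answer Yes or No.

HIPPS stage lost [OR]: Backup shutdown valve fails=not, Upper PLC degraded=occurs → at least one input occurs → occurs.
Shutdown chain inoperative [AND]: Right pressure transmitter offline=not, Block valve fails=occurs → not all inputs occur → does not occur.
Vent line unavailable [OR]: Forward actuator fails=not, HIPPS stage lost=occurs, Shutdown chain inoperative=not → at least one input occurs → occurs.
Relief train lost [OR]: Right vent valve fails=not, Relief valve offline=not → no input occurs → does not occur.
Pipeline overpressure [OR]: Vent line unavailable=occurs, Relief train lost=not → at least one input occurs → occurs.

Yes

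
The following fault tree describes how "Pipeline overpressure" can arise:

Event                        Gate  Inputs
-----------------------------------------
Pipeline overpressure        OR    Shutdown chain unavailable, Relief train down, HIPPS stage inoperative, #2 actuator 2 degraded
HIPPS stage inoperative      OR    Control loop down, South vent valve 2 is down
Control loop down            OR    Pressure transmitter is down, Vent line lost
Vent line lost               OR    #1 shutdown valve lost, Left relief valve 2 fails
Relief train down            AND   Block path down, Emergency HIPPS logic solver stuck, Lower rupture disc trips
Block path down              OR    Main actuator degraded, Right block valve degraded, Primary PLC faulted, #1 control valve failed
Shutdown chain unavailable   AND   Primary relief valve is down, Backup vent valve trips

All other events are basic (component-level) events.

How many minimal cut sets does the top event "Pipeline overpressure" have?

Shutdown chain unavailable [AND]: one cut set from each child combined → 1 × 1 = 1 cut set(s).
Block path down [OR]: union of children's cut sets → 4 cut set(s).
Relief train down [AND]: one cut set from each child combined → 4 × 1 × 1 = 4 cut set(s).
Vent line lost [OR]: union of children's cut sets → 2 cut set(s).
Control loop down [OR]: union of children's cut sets → 3 cut set(s).
HIPPS stage inoperative [OR]: union of children's cut sets → 4 cut set(s).
Pipeline overpressure [OR]: union of children's cut sets → 10 cut set(s).
Minimal cut sets: {Backup vent valve trips, Primary relief valve is down}; {Emergency HIPPS logic solver stuck, Lower rupture disc trips, Main actuator degraded}; {Emergency HIPPS logic solver stuck, Lower rupture disc trips, Right block valve degraded}; {Emergency HIPPS logic solver stuck, Lower rupture disc trips, Primary PLC faulted}; {#1 control valve failed, Emergency HIPPS logic solver stuck, Lower rupture disc trips}; {Pressure transmitter is down}; {#1 shutdown valve lost}; {Left relief valve 2 fails}; {South vent valve 2 is down}; {#2 actuator 2 degraded}.

10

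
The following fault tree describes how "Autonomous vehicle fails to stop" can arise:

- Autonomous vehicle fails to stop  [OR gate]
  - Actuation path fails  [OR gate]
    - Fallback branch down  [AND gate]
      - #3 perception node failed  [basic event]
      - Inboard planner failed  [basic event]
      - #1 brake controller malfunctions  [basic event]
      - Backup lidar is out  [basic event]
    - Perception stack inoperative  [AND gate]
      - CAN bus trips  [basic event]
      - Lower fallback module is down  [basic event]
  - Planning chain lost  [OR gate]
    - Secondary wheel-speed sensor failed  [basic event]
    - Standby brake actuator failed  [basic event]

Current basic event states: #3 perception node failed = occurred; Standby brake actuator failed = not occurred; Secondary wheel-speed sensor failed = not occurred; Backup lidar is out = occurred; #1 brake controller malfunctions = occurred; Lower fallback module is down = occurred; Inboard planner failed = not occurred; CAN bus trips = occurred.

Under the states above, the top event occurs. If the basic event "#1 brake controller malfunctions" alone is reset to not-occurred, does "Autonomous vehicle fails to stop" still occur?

Yes

Counterfactual: set "#1 brake controller malfunctions" to not occurred.
Fallback branch down [AND]: #3 perception node failed=occurs, Inboard planner failed=not, #1 brake controller malfunctions=not, Backup lidar is out=occurs → not all inputs occur → does not occur.
Perception stack inoperative [AND]: CAN bus trips=occurs, Lower fallback module is down=occurs → all inputs occur → occurs.
Actuation path fails [OR]: Fallback branch down=not, Perception stack inoperative=occurs → at least one input occurs → occurs.
Planning chain lost [OR]: Secondary wheel-speed sensor failed=not, Standby brake actuator failed=not → no input occurs → does not occur.
Autonomous vehicle fails to stop [OR]: Actuation path fails=occurs, Planning chain lost=not → at least one input occurs → occurs.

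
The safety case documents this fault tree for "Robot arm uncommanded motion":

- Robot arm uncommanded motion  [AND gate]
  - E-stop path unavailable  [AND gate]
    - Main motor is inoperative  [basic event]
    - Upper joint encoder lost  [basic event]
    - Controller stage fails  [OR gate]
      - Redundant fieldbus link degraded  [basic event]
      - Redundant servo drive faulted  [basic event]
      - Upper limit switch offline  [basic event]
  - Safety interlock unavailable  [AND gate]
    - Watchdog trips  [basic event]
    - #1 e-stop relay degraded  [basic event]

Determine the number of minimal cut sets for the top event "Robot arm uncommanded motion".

Controller stage fails [OR]: union of children's cut sets → 3 cut set(s).
E-stop path unavailable [AND]: one cut set from each child combined → 1 × 1 × 3 = 3 cut set(s).
Safety interlock unavailable [AND]: one cut set from each child combined → 1 × 1 = 1 cut set(s).
Robot arm uncommanded motion [AND]: one cut set from each child combined → 3 × 1 = 3 cut set(s).
Minimal cut sets: {#1 e-stop relay degraded, Main motor is inoperative, Redundant fieldbus link degraded, Upper joint encoder lost, Watchdog trips}; {#1 e-stop relay degraded, Main motor is inoperative, Redundant servo drive faulted, Upper joint encoder lost, Watchdog trips}; {#1 e-stop relay degraded, Main motor is inoperative, Upper joint encoder lost, Upper limit switch offline, Watchdog trips}.

3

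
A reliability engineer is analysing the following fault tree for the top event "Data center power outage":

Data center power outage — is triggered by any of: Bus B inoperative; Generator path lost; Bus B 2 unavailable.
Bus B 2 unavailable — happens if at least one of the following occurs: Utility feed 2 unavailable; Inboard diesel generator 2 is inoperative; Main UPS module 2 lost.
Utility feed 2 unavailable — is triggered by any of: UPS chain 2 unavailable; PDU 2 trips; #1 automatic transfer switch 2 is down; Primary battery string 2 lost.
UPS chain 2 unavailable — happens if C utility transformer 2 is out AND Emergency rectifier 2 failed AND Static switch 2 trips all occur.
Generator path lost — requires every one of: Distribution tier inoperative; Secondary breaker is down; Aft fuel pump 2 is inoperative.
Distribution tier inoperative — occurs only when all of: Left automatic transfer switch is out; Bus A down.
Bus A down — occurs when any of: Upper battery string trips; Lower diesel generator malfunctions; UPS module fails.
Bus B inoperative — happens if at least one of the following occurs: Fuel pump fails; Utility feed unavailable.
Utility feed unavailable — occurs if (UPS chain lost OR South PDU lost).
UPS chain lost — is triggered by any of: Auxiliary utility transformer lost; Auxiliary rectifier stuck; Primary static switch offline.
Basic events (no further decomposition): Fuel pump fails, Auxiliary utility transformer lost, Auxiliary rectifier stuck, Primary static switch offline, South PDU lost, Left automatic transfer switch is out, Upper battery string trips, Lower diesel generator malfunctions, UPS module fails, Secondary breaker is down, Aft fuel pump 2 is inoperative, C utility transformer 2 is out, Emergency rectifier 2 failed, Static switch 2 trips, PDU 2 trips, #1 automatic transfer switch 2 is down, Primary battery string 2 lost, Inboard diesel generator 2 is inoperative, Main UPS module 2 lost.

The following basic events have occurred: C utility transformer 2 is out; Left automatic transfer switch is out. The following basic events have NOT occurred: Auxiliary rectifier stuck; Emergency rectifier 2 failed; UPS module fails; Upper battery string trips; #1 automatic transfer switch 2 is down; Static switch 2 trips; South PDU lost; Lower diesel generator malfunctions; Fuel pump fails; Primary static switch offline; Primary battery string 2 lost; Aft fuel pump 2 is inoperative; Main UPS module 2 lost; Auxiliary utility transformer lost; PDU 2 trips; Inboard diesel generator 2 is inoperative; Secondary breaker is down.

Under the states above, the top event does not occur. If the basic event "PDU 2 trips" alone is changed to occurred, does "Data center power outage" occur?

Yes

Counterfactual: set "PDU 2 trips" to occurred.
UPS chain lost [OR]: Auxiliary utility transformer lost=not, Auxiliary rectifier stuck=not, Primary static switch offline=not → no input occurs → does not occur.
Utility feed unavailable [OR]: UPS chain lost=not, South PDU lost=not → no input occurs → does not occur.
Bus B inoperative [OR]: Fuel pump fails=not, Utility feed unavailable=not → no input occurs → does not occur.
Bus A down [OR]: Upper battery string trips=not, Lower diesel generator malfunctions=not, UPS module fails=not → no input occurs → does not occur.
Distribution tier inoperative [AND]: Left automatic transfer switch is out=occurs, Bus A down=not → not all inputs occur → does not occur.
Generator path lost [AND]: Distribution tier inoperative=not, Secondary breaker is down=not, Aft fuel pump 2 is inoperative=not → not all inputs occur → does not occur.
UPS chain 2 unavailable [AND]: C utility transformer 2 is out=occurs, Emergency rectifier 2 failed=not, Static switch 2 trips=not → not all inputs occur → does not occur.
Utility feed 2 unavailable [OR]: UPS chain 2 unavailable=not, PDU 2 trips=occurs, #1 automatic transfer switch 2 is down=not, Primary battery string 2 lost=not → at least one input occurs → occurs.
Bus B 2 unavailable [OR]: Utility feed 2 unavailable=occurs, Inboard diesel generator 2 is inoperative=not, Main UPS module 2 lost=not → at least one input occurs → occurs.
Data center power outage [OR]: Bus B inoperative=not, Generator path lost=not, Bus B 2 unavailable=occurs → at least one input occurs → occurs.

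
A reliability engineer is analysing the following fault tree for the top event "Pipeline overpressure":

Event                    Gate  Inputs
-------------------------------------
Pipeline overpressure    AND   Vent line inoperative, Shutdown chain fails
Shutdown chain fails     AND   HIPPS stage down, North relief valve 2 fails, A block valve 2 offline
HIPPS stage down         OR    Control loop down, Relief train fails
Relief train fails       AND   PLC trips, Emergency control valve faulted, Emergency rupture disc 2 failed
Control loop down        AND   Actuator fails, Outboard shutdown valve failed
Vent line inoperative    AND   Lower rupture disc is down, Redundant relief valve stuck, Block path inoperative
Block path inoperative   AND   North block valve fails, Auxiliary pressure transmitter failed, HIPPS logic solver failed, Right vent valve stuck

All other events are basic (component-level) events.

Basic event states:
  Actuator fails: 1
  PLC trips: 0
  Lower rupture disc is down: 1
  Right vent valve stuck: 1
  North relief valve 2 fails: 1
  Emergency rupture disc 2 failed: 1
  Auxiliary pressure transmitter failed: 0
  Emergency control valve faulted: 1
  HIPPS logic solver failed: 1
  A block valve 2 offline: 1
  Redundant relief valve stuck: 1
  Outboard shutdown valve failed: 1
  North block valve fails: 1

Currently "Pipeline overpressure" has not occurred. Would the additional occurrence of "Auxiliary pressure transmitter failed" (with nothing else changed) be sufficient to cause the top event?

Yes

Counterfactual: set "Auxiliary pressure transmitter failed" to occurred.
Block path inoperative [AND]: North block valve fails=occurs, Auxiliary pressure transmitter failed=occurs, HIPPS logic solver failed=occurs, Right vent valve stuck=occurs → all inputs occur → occurs.
Vent line inoperative [AND]: Lower rupture disc is down=occurs, Redundant relief valve stuck=occurs, Block path inoperative=occurs → all inputs occur → occurs.
Control loop down [AND]: Actuator fails=occurs, Outboard shutdown valve failed=occurs → all inputs occur → occurs.
Relief train fails [AND]: PLC trips=not, Emergency control valve faulted=occurs, Emergency rupture disc 2 failed=occurs → not all inputs occur → does not occur.
HIPPS stage down [OR]: Control loop down=occurs, Relief train fails=not → at least one input occurs → occurs.
Shutdown chain fails [AND]: HIPPS stage down=occurs, North relief valve 2 fails=occurs, A block valve 2 offline=occurs → all inputs occur → occurs.
Pipeline overpressure [AND]: Vent line inoperative=occurs, Shutdown chain fails=occurs → all inputs occur → occurs.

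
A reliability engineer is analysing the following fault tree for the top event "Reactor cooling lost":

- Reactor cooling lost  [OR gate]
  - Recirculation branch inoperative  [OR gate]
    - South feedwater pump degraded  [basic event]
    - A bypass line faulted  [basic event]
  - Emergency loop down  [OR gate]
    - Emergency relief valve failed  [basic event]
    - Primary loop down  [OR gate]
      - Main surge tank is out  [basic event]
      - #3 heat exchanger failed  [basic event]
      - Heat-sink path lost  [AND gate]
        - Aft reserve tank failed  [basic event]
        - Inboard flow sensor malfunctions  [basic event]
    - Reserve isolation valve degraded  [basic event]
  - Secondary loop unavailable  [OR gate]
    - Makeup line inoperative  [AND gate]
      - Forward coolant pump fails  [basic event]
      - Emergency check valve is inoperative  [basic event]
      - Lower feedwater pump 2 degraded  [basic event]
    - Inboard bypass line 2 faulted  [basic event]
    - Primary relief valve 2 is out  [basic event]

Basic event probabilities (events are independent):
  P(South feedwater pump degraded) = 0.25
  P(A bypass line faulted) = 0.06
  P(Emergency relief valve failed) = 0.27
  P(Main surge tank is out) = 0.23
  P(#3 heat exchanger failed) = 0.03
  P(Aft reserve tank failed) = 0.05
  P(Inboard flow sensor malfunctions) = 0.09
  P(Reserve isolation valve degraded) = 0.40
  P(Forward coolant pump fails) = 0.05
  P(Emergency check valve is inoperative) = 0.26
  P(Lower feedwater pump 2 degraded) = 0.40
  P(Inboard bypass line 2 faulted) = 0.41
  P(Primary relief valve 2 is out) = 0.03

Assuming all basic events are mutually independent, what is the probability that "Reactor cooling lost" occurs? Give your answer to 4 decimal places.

P(Recirculation branch inoperative) [OR] = 1 − (1−0.25) × (1−0.06) = 0.295000
P(Heat-sink path lost) [AND] = 0.05 × 0.09 = 0.004500
P(Primary loop down) [OR] = 1 − (1−0.23) × (1−0.03) × (1−0.004500) = 0.256461
P(Emergency loop down) [OR] = 1 − (1−0.27) × (1−0.256461) × (1−0.40) = 0.674330
P(Makeup line inoperative) [AND] = 0.05 × 0.26 × 0.40 = 0.005200
P(Secondary loop unavailable) [OR] = 1 − (1−0.005200) × (1−0.41) × (1−0.03) = 0.430676
P(Reactor cooling lost) [OR] = 1 − (1−0.295000) × (1−0.674330) × (1−0.430676) = 0.869285
Rounded to 4 decimal places: P(Reactor cooling lost) ≈ 0.8693.

0.8693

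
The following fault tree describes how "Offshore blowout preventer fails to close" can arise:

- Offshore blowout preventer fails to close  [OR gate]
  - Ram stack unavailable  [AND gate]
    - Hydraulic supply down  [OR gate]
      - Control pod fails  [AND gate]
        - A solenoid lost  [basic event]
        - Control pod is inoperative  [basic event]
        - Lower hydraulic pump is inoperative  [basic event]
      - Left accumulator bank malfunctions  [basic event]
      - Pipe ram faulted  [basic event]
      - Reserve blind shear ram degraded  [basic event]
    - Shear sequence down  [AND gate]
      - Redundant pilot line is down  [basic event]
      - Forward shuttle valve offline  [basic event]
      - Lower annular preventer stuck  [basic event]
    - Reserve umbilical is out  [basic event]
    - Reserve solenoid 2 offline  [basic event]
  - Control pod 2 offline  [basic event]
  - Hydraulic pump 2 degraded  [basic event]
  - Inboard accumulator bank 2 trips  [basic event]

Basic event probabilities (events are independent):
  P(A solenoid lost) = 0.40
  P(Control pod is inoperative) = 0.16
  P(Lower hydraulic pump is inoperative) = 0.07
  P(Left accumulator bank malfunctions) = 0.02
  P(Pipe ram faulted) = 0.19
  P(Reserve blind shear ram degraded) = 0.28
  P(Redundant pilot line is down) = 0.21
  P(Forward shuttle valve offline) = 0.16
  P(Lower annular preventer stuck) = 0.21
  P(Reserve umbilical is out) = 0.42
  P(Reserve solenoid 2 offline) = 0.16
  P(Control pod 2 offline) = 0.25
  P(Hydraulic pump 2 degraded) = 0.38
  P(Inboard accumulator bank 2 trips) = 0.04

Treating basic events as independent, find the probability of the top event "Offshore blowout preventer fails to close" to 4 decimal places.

0.5537

P(Control pod fails) [AND] = 0.40 × 0.16 × 0.07 = 0.004480
P(Hydraulic supply down) [OR] = 1 − (1−0.004480) × (1−0.02) × (1−0.19) × (1−0.28) = 0.431024
P(Shear sequence down) [AND] = 0.21 × 0.16 × 0.21 = 0.007056
P(Ram stack unavailable) [AND] = 0.431024 × 0.007056 × 0.42 × 0.16 = 0.000204
P(Offshore blowout preventer fails to close) [OR] = 1 − (1−0.000204) × (1−0.25) × (1−0.38) × (1−0.04) = 0.553691
Rounded to 4 decimal places: P(Offshore blowout preventer fails to close) ≈ 0.5537.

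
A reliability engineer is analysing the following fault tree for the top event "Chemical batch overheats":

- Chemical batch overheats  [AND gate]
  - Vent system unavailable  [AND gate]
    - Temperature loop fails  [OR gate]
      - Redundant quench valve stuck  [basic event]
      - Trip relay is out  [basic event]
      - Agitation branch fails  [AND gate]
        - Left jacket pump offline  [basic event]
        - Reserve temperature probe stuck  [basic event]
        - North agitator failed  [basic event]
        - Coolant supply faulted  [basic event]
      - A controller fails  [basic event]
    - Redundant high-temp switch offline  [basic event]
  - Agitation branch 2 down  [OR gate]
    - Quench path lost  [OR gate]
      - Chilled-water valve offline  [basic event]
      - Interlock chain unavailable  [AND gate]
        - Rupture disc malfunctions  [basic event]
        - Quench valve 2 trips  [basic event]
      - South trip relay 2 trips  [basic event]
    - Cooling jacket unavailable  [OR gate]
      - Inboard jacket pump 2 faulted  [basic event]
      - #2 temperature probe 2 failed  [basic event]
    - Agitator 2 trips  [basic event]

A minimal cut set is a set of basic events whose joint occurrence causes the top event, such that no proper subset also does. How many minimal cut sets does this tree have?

Agitation branch fails [AND]: one cut set from each child combined → 1 × 1 × 1 × 1 = 1 cut set(s).
Temperature loop fails [OR]: union of children's cut sets → 4 cut set(s).
Vent system unavailable [AND]: one cut set from each child combined → 4 × 1 = 4 cut set(s).
Interlock chain unavailable [AND]: one cut set from each child combined → 1 × 1 = 1 cut set(s).
Quench path lost [OR]: union of children's cut sets → 3 cut set(s).
Cooling jacket unavailable [OR]: union of children's cut sets → 2 cut set(s).
Agitation branch 2 down [OR]: union of children's cut sets → 6 cut set(s).
Chemical batch overheats [AND]: one cut set from each child combined → 4 × 6 = 24 cut set(s).

24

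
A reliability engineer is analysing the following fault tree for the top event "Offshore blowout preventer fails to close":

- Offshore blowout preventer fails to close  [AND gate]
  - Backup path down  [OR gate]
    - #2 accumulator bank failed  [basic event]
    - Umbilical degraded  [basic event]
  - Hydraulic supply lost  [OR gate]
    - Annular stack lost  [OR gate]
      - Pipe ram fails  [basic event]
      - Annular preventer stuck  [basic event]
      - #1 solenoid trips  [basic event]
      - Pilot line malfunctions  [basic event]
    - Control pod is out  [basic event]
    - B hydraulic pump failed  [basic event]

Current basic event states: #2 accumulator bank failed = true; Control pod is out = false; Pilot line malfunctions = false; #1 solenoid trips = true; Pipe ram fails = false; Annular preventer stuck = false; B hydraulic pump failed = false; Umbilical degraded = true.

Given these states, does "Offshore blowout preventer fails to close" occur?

Yes

Backup path down [OR]: #2 accumulator bank failed=occurs, Umbilical degraded=occurs → at least one input occurs → occurs.
Annular stack lost [OR]: Pipe ram fails=not, Annular preventer stuck=not, #1 solenoid trips=occurs, Pilot line malfunctions=not → at least one input occurs → occurs.
Hydraulic supply lost [OR]: Annular stack lost=occurs, Control pod is out=not, B hydraulic pump failed=not → at least one input occurs → occurs.
Offshore blowout preventer fails to close [AND]: Backup path down=occurs, Hydraulic supply lost=occurs → all inputs occur → occurs.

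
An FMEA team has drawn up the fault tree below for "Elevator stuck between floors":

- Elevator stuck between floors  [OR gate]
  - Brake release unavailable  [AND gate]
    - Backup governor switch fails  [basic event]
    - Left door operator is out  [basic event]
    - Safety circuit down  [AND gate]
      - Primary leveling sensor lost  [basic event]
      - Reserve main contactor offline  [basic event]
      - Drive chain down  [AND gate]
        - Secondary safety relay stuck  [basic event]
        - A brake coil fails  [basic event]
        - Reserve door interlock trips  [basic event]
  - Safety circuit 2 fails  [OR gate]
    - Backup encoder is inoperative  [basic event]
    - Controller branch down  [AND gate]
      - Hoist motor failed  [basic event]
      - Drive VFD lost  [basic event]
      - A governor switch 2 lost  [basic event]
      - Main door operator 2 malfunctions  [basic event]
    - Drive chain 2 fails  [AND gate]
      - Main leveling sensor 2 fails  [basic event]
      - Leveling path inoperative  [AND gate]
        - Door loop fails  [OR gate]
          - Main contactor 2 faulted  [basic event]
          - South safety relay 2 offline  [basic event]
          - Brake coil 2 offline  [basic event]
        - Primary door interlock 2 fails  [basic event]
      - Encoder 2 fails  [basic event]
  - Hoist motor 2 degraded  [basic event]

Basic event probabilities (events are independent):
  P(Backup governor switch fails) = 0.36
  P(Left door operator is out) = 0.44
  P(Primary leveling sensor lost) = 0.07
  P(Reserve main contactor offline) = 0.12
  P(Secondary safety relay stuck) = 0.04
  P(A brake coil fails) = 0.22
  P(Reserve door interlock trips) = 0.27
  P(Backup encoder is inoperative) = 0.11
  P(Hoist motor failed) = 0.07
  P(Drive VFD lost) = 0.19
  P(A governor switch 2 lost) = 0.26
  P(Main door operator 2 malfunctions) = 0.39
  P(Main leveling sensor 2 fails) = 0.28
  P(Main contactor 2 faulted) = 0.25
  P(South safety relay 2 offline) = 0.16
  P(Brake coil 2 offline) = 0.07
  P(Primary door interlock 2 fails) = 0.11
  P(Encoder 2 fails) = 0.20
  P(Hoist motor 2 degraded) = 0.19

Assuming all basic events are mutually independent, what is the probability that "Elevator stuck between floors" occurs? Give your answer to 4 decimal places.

P(Drive chain down) [AND] = 0.04 × 0.22 × 0.27 = 0.002376
P(Safety circuit down) [AND] = 0.07 × 0.12 × 0.002376 = 0.000020
P(Brake release unavailable) [AND] = 0.36 × 0.44 × 0.000020 = 0.000003
P(Controller branch down) [AND] = 0.07 × 0.19 × 0.26 × 0.39 = 0.001349
P(Door loop fails) [OR] = 1 − (1−0.25) × (1−0.16) × (1−0.07) = 0.414100
P(Leveling path inoperative) [AND] = 0.414100 × 0.11 = 0.045551
P(Drive chain 2 fails) [AND] = 0.28 × 0.045551 × 0.20 = 0.002551
P(Safety circuit 2 fails) [OR] = 1 − (1−0.11) × (1−0.001349) × (1−0.002551) = 0.113468
P(Elevator stuck between floors) [OR] = 1 − (1−0.000003) × (1−0.113468) × (1−0.19) = 0.281911
Rounded to 4 decimal places: P(Elevator stuck between floors) ≈ 0.2819.

0.2819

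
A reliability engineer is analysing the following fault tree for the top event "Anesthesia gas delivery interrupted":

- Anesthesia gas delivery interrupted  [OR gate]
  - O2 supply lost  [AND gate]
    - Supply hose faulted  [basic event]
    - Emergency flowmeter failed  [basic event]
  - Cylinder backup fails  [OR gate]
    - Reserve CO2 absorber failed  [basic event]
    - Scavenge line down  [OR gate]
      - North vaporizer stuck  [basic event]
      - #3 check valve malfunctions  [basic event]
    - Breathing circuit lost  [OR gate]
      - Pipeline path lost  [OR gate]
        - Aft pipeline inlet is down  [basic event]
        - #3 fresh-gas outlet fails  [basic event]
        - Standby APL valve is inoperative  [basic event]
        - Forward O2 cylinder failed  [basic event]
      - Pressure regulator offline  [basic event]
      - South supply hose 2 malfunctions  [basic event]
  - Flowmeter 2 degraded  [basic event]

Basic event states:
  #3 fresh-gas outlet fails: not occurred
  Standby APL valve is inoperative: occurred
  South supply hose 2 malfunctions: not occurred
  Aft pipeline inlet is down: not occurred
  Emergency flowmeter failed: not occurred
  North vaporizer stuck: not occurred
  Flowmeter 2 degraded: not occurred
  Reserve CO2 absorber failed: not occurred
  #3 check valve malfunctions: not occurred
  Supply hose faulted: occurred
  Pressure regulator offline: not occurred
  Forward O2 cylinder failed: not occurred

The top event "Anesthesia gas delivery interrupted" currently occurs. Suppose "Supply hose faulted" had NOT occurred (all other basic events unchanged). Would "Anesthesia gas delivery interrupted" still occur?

Yes

Counterfactual: set "Supply hose faulted" to not occurred.
O2 supply lost [AND]: Supply hose faulted=not, Emergency flowmeter failed=not → not all inputs occur → does not occur.
Scavenge line down [OR]: North vaporizer stuck=not, #3 check valve malfunctions=not → no input occurs → does not occur.
Pipeline path lost [OR]: Aft pipeline inlet is down=not, #3 fresh-gas outlet fails=not, Standby APL valve is inoperative=occurs, Forward O2 cylinder failed=not → at least one input occurs → occurs.
Breathing circuit lost [OR]: Pipeline path lost=occurs, Pressure regulator offline=not, South supply hose 2 malfunctions=not → at least one input occurs → occurs.
Cylinder backup fails [OR]: Reserve CO2 absorber failed=not, Scavenge line down=not, Breathing circuit lost=occurs → at least one input occurs → occurs.
Anesthesia gas delivery interrupted [OR]: O2 supply lost=not, Cylinder backup fails=occurs, Flowmeter 2 degraded=not → at least one input occurs → occurs.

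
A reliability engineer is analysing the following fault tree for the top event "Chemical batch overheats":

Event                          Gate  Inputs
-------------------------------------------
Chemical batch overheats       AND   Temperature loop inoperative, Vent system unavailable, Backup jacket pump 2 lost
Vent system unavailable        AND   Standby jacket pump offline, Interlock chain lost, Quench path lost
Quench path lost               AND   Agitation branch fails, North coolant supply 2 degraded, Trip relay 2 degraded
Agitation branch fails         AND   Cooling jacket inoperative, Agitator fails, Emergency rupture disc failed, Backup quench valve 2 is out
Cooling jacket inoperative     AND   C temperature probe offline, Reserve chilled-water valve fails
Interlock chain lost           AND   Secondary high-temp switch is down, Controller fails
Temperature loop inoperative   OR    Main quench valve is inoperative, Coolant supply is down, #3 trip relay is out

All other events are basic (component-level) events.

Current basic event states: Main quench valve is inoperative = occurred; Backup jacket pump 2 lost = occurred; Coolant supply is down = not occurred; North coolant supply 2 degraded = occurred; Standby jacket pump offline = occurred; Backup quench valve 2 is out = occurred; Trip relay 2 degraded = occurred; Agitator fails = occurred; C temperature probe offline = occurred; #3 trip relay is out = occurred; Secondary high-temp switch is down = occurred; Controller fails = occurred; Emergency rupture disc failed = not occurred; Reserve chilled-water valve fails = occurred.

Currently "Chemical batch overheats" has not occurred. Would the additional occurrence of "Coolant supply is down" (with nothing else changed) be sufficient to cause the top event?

Counterfactual: set "Coolant supply is down" to occurred.
Temperature loop inoperative [OR]: Main quench valve is inoperative=occurs, Coolant supply is down=occurs, #3 trip relay is out=occurs → at least one input occurs → occurs.
Interlock chain lost [AND]: Secondary high-temp switch is down=occurs, Controller fails=occurs → all inputs occur → occurs.
Cooling jacket inoperative [AND]: C temperature probe offline=occurs, Reserve chilled-water valve fails=occurs → all inputs occur → occurs.
Agitation branch fails [AND]: Cooling jacket inoperative=occurs, Agitator fails=occurs, Emergency rupture disc failed=not, Backup quench valve 2 is out=occurs → not all inputs occur → does not occur.
Quench path lost [AND]: Agitation branch fails=not, North coolant supply 2 degraded=occurs, Trip relay 2 degraded=occurs → not all inputs occur → does not occur.
Vent system unavailable [AND]: Standby jacket pump offline=occurs, Interlock chain lost=occurs, Quench path lost=not → not all inputs occur → does not occur.
Chemical batch overheats [AND]: Temperature loop inoperative=occurs, Vent system unavailable=not, Backup jacket pump 2 lost=occurs → not all inputs occur → does not occur.

No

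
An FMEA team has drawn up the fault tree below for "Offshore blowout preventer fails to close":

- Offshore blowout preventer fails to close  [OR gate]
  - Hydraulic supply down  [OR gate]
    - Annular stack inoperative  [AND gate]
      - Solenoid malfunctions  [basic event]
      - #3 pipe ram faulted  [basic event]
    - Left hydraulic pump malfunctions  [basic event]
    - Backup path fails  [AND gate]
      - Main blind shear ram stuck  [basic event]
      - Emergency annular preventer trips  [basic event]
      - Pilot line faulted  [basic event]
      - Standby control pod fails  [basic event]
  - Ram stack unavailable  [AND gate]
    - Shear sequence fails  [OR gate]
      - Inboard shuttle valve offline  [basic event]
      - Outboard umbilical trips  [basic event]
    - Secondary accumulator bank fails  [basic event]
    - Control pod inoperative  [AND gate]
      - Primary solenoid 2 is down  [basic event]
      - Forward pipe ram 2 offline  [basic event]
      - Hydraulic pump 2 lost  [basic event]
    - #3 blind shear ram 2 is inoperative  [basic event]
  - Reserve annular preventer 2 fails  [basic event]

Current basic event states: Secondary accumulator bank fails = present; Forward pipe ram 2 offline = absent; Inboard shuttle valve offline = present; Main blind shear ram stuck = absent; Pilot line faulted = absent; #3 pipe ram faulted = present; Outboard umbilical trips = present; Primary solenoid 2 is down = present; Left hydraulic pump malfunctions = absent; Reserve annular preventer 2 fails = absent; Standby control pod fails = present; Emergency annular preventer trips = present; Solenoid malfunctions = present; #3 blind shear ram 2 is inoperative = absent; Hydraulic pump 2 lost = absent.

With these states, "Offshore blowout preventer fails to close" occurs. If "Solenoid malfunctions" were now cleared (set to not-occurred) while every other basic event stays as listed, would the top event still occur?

Counterfactual: set "Solenoid malfunctions" to not occurred.
Annular stack inoperative [AND]: Solenoid malfunctions=not, #3 pipe ram faulted=occurs → not all inputs occur → does not occur.
Backup path fails [AND]: Main blind shear ram stuck=not, Emergency annular preventer trips=occurs, Pilot line faulted=not, Standby control pod fails=occurs → not all inputs occur → does not occur.
Hydraulic supply down [OR]: Annular stack inoperative=not, Left hydraulic pump malfunctions=not, Backup path fails=not → no input occurs → does not occur.
Shear sequence fails [OR]: Inboard shuttle valve offline=occurs, Outboard umbilical trips=occurs → at least one input occurs → occurs.
Control pod inoperative [AND]: Primary solenoid 2 is down=occurs, Forward pipe ram 2 offline=not, Hydraulic pump 2 lost=not → not all inputs occur → does not occur.
Ram stack unavailable [AND]: Shear sequence fails=occurs, Secondary accumulator bank fails=occurs, Control pod inoperative=not, #3 blind shear ram 2 is inoperative=not → not all inputs occur → does not occur.
Offshore blowout preventer fails to close [OR]: Hydraulic supply down=not, Ram stack unavailable=not, Reserve annular preventer 2 fails=not → no input occurs → does not occur.

No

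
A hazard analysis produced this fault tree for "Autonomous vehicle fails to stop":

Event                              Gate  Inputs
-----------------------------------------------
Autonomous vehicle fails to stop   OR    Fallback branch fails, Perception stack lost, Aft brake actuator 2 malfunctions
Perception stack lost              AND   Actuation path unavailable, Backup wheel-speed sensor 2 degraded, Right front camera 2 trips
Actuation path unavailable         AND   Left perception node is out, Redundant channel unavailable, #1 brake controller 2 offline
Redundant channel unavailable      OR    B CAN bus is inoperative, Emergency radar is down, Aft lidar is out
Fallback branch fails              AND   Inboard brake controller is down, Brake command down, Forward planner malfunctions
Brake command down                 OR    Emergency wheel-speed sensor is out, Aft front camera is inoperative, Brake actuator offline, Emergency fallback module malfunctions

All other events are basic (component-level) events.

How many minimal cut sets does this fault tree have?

8

Brake command down [OR]: union of children's cut sets → 4 cut set(s).
Fallback branch fails [AND]: one cut set from each child combined → 1 × 4 × 1 = 4 cut set(s).
Redundant channel unavailable [OR]: union of children's cut sets → 3 cut set(s).
Actuation path unavailable [AND]: one cut set from each child combined → 1 × 3 × 1 = 3 cut set(s).
Perception stack lost [AND]: one cut set from each child combined → 3 × 1 × 1 = 3 cut set(s).
Autonomous vehicle fails to stop [OR]: union of children's cut sets → 8 cut set(s).
Minimal cut sets: {Emergency wheel-speed sensor is out, Forward planner malfunctions, Inboard brake controller is down}; {Aft front camera is inoperative, Forward planner malfunctions, Inboard brake controller is down}; {Brake actuator offline, Forward planner malfunctions, Inboard brake controller is down}; {Emergency fallback module malfunctions, Forward planner malfunctions, Inboard brake controller is down}; {#1 brake controller 2 offline, B CAN bus is inoperative, Backup wheel-speed sensor 2 degraded, Left perception node is out, Right front camera 2 trips}; {#1 brake controller 2 offline, Backup wheel-speed sensor 2 degraded, Emergency radar is down, Left perception node is out, Right front camera 2 trips}; {#1 brake controller 2 offline, Aft lidar is out, Backup wheel-speed sensor 2 degraded, Left perception node is out, Right front camera 2 trips}; {Aft brake actuator 2 malfunctions}.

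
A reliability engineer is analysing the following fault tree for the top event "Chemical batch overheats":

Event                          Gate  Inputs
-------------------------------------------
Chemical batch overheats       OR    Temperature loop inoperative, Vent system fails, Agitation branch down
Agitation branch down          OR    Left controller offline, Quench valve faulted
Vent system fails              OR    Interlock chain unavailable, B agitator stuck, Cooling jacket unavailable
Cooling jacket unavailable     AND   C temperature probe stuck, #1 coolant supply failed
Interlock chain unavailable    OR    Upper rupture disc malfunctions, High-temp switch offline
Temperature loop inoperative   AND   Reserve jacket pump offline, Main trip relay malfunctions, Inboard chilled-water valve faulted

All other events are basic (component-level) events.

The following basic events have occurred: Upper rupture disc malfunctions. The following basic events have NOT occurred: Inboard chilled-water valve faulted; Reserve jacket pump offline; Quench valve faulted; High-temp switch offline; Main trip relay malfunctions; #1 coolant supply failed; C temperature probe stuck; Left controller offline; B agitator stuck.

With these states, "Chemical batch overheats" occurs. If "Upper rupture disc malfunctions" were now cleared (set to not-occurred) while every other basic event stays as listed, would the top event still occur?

No

Counterfactual: set "Upper rupture disc malfunctions" to not occurred.
Temperature loop inoperative [AND]: Reserve jacket pump offline=not, Main trip relay malfunctions=not, Inboard chilled-water valve faulted=not → not all inputs occur → does not occur.
Interlock chain unavailable [OR]: Upper rupture disc malfunctions=not, High-temp switch offline=not → no input occurs → does not occur.
Cooling jacket unavailable [AND]: C temperature probe stuck=not, #1 coolant supply failed=not → not all inputs occur → does not occur.
Vent system fails [OR]: Interlock chain unavailable=not, B agitator stuck=not, Cooling jacket unavailable=not → no input occurs → does not occur.
Agitation branch down [OR]: Left controller offline=not, Quench valve faulted=not → no input occurs → does not occur.
Chemical batch overheats [OR]: Temperature loop inoperative=not, Vent system fails=not, Agitation branch down=not → no input occurs → does not occur.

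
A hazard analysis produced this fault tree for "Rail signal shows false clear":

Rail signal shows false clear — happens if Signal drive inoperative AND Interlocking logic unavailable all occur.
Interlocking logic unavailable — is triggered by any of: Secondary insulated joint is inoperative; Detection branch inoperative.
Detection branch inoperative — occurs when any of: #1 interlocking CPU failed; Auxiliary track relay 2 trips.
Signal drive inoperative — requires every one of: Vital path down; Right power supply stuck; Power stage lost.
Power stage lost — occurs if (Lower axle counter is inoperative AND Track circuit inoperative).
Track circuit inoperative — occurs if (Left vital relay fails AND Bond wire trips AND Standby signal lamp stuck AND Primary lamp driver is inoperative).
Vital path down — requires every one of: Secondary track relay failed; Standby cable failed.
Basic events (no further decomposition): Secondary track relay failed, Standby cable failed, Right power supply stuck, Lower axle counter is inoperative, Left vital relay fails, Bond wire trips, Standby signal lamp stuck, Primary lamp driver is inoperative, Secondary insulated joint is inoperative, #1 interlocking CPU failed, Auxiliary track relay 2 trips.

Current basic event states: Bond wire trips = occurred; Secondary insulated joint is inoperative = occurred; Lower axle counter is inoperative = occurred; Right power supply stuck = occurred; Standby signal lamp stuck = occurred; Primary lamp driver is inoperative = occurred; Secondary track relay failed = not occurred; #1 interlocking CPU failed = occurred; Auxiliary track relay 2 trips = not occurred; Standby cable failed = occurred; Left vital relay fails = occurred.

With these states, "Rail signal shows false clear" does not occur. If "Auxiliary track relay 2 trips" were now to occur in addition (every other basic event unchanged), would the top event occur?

No

Counterfactual: set "Auxiliary track relay 2 trips" to occurred.
Vital path down [AND]: Secondary track relay failed=not, Standby cable failed=occurs → not all inputs occur → does not occur.
Track circuit inoperative [AND]: Left vital relay fails=occurs, Bond wire trips=occurs, Standby signal lamp stuck=occurs, Primary lamp driver is inoperative=occurs → all inputs occur → occurs.
Power stage lost [AND]: Lower axle counter is inoperative=occurs, Track circuit inoperative=occurs → all inputs occur → occurs.
Signal drive inoperative [AND]: Vital path down=not, Right power supply stuck=occurs, Power stage lost=occurs → not all inputs occur → does not occur.
Detection branch inoperative [OR]: #1 interlocking CPU failed=occurs, Auxiliary track relay 2 trips=occurs → at least one input occurs → occurs.
Interlocking logic unavailable [OR]: Secondary insulated joint is inoperative=occurs, Detection branch inoperative=occurs → at least one input occurs → occurs.
Rail signal shows false clear [AND]: Signal drive inoperative=not, Interlocking logic unavailable=occurs → not all inputs occur → does not occur.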